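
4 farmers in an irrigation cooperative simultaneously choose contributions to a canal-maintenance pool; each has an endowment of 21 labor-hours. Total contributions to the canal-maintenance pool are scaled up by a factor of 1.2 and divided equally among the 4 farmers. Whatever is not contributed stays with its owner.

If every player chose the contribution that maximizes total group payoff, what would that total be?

Each contributed unit returns 1.200 to the group as a whole (0.3000 to each of 4 players), which exceeds 1, so the social optimum is full contribution: group total = 1.200 × 84 = 100.80.

100.80 labor-hours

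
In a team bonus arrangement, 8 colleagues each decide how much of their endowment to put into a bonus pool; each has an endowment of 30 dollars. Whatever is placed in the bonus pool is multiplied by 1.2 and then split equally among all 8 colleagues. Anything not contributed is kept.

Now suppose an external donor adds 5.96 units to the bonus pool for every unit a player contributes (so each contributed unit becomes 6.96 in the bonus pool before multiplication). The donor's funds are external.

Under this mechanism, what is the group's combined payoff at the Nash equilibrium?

2004.48 dollars

Under the mechanism each unit contributed yields 1.2 × 6.96 / 8 = 1.0440 back to its contributor per unit of net cost, which exceeds 1, making full contribution the dominant choice for everyone.
So the Nash equilibrium is full contribution by all 8; the group earns 1.2 × 6.96 × 240 = 2004.48.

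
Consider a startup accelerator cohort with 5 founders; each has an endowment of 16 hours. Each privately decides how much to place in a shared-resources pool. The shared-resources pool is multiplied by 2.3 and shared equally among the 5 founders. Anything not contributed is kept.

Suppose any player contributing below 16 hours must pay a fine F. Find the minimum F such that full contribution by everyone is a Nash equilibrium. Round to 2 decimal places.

8.64 hours

Given the others contribute fully, the best deviation is to contribute 0 (any partial contribution still incurs the fine and gives up units whose private return 0.4600 is below 1).
Deviating from 16 to 0 saves 16 hours but forfeits the deviator's share of the drop in the shared-resources pool: 2.3/5 × 16 = 7.36.
So the deviation gain is 16 − 7.36 = 8.64, and the fine must be at least 8.64 hours to wipe it out.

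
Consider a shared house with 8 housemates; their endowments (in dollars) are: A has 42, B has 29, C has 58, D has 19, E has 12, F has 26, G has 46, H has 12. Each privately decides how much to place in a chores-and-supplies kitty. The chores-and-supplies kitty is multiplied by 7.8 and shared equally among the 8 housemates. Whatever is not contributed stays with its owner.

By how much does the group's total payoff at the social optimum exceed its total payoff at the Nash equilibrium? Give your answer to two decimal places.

The private return per contributed unit is 7.8/8 = 0.9750 < 1 for every player regardless of endowment, so the Nash equilibrium is zero contribution and the group total is Σ E_j = 42 + 29 + 58 + 19 + 12 + 26 + 46 + 12 = 244.
Each contributed unit returns 7.800 to the group, so the social optimum is full contribution by everyone: group total = 7.800 × 244 = 1903.20.
Efficiency loss = (7.800 − 1) × 244 = 1659.20.

1659.20 dollars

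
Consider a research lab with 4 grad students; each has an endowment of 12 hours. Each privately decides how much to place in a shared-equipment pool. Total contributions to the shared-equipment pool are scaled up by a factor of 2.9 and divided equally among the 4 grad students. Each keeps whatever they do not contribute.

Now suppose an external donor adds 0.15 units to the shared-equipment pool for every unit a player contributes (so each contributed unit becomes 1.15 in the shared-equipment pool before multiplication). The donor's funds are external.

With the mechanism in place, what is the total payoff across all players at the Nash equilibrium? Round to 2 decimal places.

48.00 hours

With the mechanism, a contributed unit returns 2.9 × 1.15 / 4 = 0.8338 per unit of net cost — still below 1 — so contributing 0 remains dominant for every player.
Everyone keeps their endowment and the group total is 4 × 12 = 48.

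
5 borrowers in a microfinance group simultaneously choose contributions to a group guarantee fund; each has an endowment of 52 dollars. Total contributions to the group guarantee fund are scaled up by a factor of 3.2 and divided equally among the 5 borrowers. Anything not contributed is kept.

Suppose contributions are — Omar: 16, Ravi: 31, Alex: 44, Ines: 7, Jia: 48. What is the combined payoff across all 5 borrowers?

581.20 dollars

Total contributed: 16 + 31 + 44 + 7 + 48 = 146; total kept: 5 × 52 − 146 = 114.
The group guarantee fund pays out 3.2 × 146 = 467.20 in aggregate.
Group total = 114 + 467.20 = 581.20.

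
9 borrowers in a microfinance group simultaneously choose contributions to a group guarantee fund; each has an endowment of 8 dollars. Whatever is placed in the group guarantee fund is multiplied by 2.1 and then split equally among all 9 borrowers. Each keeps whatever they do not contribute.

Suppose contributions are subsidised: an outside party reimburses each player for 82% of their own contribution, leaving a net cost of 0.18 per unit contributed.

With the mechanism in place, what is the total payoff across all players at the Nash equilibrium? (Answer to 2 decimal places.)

Under the mechanism each unit contributed yields (2.1/9) / 0.18 = 1.2963 back to its contributor per unit of net cost, which exceeds 1, making full contribution the dominant choice for everyone.
So the Nash equilibrium is full contribution by all 9; the group earns 9 × (8 × 0.82 + 2.1 × 8) = 210.24.

210.24 dollars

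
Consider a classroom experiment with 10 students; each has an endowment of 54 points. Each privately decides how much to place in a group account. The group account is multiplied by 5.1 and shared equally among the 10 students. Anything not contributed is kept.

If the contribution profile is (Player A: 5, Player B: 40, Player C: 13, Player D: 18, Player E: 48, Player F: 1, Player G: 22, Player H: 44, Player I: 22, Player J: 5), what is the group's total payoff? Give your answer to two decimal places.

Total contributed: 5 + 40 + 13 + 18 + 48 + 1 + 22 + 44 + 22 + 5 = 218; total kept: 10 × 54 − 218 = 322.
The group account pays out 5.1 × 218 = 1111.80 in aggregate.
Group total = 322 + 1111.80 = 1433.80.

1433.80 points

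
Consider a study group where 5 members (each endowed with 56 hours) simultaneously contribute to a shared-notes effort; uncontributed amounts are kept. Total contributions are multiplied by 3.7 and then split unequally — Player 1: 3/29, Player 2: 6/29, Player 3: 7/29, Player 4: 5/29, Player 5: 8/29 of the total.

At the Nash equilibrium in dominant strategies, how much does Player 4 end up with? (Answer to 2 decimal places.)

For player j, contributing a unit is worthwhile iff 3.7 × (j's share) ≥ 1, i.e. iff j's share is at least 0.2703.
Player 5 alone (share 8/29) is above the threshold, contributing 56; the remaining 4 contribute 0. Total contributed: 56.
Player 4 keeps 56 and receives 3.7 × 56 × 5/29 = 35.72 from the shared-notes effort, for a payoff of 91.72.

91.72 hours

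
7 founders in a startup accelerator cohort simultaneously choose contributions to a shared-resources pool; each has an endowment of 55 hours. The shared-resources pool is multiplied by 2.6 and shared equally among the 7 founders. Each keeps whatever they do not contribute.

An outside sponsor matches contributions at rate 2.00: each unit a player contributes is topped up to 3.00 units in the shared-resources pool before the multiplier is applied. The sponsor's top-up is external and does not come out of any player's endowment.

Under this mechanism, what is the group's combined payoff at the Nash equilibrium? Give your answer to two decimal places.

3003.00 hours

Under the mechanism each unit contributed yields 2.6 × 3.00 / 7 = 1.1143 back to its contributor per unit of net cost, which exceeds 1, making full contribution the dominant choice for everyone.
So the Nash equilibrium is full contribution by all 7; the group earns 2.6 × 3.00 × 385 = 3003.00.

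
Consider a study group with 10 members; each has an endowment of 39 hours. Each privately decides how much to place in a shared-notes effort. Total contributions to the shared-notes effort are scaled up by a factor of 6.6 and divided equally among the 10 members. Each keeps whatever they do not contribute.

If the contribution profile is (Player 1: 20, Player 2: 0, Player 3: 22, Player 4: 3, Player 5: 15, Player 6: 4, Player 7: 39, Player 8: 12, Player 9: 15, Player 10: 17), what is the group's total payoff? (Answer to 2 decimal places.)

1213.20 hours

Total contributed: 20 + 0 + 22 + 3 + 15 + 4 + 39 + 12 + 15 + 17 = 147; total kept: 10 × 39 − 147 = 243.
The shared-notes effort pays out 6.6 × 147 = 970.20 in aggregate.
Group total = 243 + 970.20 = 1213.20.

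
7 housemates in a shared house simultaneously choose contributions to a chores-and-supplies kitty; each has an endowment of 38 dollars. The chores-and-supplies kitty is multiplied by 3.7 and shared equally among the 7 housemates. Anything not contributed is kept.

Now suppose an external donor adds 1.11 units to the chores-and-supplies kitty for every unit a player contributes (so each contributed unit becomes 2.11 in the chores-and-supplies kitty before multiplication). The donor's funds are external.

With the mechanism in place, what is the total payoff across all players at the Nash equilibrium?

Under the mechanism each unit contributed yields 3.7 × 2.11 / 7 = 1.1153 back to its contributor per unit of net cost, which exceeds 1, making full contribution the dominant choice for everyone.
So the Nash equilibrium is full contribution by all 7; the group earns 3.7 × 2.11 × 266 = 2076.66.

2076.66 dollars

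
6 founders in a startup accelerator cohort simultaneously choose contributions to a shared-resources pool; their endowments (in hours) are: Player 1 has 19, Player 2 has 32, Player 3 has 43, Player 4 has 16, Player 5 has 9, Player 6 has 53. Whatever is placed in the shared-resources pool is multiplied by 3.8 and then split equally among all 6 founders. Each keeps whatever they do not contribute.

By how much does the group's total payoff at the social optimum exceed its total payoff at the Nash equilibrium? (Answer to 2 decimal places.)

The private return per contributed unit is 3.8/6 = 0.6333 < 1 for every player regardless of endowment, so the Nash equilibrium is zero contribution and the group total is Σ E_j = 19 + 32 + 43 + 16 + 9 + 53 = 172.
Each contributed unit returns 3.800 to the group, so the social optimum is full contribution by everyone: group total = 3.800 × 172 = 653.60.
Efficiency loss = (3.800 − 1) × 172 = 481.60.

481.60 hours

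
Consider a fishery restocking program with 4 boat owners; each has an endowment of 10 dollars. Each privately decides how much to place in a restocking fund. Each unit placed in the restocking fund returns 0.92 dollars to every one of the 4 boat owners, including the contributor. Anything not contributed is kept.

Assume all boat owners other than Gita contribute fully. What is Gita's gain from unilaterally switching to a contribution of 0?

0.80 dollars

Switching from a contribution of 10 to 0 lets Gita keep an extra 10 dollars, but lowers the restocking fund by 10, which costs Gita their own share of that drop: 0.92 × 10 = 9.20.
Net gain = 10 − 9.20 = 0.80. The private return per contributed unit (0.92) is below 1, so free-riding is indeed the best response regardless of what the others do.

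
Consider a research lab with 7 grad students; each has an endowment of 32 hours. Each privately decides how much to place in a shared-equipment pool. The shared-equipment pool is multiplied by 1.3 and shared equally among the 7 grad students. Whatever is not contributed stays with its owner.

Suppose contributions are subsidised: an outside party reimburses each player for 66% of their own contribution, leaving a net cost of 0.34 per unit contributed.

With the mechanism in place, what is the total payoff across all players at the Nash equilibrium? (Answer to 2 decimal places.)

224.00 hours

The effective private return is (1.3/7) / 0.34 = 0.5462, which is still under 1, so the mechanism doesn't change anyone's dominant strategy: zero contribution.
At the Nash equilibrium no one contributes; group total payoff = 7 × 32 = 224.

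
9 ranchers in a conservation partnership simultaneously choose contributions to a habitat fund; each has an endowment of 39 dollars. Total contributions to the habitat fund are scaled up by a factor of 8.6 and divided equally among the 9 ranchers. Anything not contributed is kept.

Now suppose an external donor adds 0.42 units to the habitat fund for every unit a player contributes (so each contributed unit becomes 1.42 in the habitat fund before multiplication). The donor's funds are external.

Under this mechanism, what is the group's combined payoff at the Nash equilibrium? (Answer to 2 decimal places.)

With the mechanism, a contributed unit returns 8.6 × 1.42 / 9 = 1.3569 per unit of net cost to the contributor — now above 1 — so contributing fully is weakly dominant for every player.
So the Nash equilibrium is full contribution by all 9; the group earns 8.6 × 1.42 × 351 = 4286.41.

4286.41 dollars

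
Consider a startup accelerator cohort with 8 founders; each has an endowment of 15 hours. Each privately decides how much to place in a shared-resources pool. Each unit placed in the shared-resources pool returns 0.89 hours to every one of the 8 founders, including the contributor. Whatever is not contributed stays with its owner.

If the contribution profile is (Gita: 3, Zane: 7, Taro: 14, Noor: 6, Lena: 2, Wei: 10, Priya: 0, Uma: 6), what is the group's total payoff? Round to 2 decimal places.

Total contributed: 3 + 7 + 14 + 6 + 2 + 10 + 0 + 6 = 48; total kept: 8 × 15 − 48 = 72.
The shared-resources pool pays out 0.89 × 8 × 48 = 341.76 in aggregate.
Group total = 72 + 341.76 = 413.76.

413.76 hours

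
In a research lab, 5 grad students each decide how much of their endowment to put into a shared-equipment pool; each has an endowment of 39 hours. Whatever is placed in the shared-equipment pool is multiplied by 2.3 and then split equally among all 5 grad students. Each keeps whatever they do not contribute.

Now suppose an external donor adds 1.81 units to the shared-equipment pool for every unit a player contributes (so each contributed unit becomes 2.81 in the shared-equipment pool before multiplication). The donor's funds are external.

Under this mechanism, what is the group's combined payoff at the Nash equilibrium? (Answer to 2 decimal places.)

1260.29 hours

Under the mechanism each unit contributed yields 2.3 × 2.81 / 5 = 1.2926 back to its contributor per unit of net cost, which exceeds 1, making full contribution the dominant choice for everyone.
So the Nash equilibrium is full contribution by all 5; the group earns 2.3 × 2.81 × 195 = 1260.29.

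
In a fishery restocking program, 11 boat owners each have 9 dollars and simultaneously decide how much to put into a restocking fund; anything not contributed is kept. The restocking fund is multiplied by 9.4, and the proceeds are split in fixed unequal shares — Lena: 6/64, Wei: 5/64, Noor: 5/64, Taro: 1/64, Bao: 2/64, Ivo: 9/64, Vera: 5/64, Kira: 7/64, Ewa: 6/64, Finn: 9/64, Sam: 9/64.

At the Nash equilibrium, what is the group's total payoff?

401.40 dollars

A player with share s gets back 9.4·s per unit contributed, so full contribution is dominant for anyone with s > 1/9.4 = 0.1064 and zero contribution is dominant for anyone below.
Ivo, Kira, Finn and Sam clear that bar, contributing 9 each; the remaining 7 contribute 0. Total contributed: 36.
The restocking fund pays out 9.4 × 36 = 338.40 in total (split across the unequal shares, but the aggregate is all that matters for the group sum).
The 7 free-riders keep 9 each, adding 63. Group total = 63 + 338.40 = 401.40.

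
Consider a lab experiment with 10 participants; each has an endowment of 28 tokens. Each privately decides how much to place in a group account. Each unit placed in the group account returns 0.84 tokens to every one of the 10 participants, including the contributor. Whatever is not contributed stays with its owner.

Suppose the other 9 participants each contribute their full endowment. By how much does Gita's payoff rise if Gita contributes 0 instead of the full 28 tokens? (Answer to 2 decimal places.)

4.48 tokens

Switching from a contribution of 28 to 0 lets Gita keep an extra 28 tokens, but lowers the group account by 28, which costs Gita their own share of that drop: 0.84 × 28 = 23.52.
Net gain = 28 − 23.52 = 4.48. The private return per contributed unit (0.84) is below 1, so free-riding is indeed the best response regardless of what the others do.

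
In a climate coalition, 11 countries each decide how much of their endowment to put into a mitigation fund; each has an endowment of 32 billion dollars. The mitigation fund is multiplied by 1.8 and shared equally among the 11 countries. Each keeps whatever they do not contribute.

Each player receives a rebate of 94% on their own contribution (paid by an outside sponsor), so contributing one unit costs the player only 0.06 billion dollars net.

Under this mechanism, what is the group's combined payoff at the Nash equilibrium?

The effective private return per unit is now (1.8/11) / 0.06 = 2.7273 > 1, so every player's dominant strategy flips to full contribution.
So the Nash equilibrium is full contribution by all 11; the group earns 11 × (32 × 0.94 + 1.8 × 32) = 964.48.

964.48 billion dollars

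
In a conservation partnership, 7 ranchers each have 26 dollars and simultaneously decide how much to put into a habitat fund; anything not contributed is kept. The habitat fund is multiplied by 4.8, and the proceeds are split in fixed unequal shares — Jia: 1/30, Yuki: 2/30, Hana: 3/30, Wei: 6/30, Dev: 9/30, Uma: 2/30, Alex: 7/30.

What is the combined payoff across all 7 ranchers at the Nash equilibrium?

379.60 dollars

For player j, contributing a unit is worthwhile iff 4.8 × (j's share) ≥ 1, i.e. iff j's share is at least 0.2083.
Dev and Alex clear that bar, contributing 26 each; the remaining 5 contribute 0. Total contributed: 52.
The habitat fund pays out 4.8 × 52 = 249.60 in total (split across the unequal shares, but the aggregate is all that matters for the group sum).
The 5 free-riders keep 26 each, adding 130. Group total = 130 + 249.60 = 379.60.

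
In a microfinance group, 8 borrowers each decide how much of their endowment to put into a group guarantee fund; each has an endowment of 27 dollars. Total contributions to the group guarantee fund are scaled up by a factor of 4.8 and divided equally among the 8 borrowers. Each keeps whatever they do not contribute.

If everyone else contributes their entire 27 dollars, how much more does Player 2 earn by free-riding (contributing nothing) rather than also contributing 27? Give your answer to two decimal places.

Switching from a contribution of 27 to 0 lets Player 2 keep an extra 27 dollars, but lowers the group guarantee fund by 27, which costs Player 2 their own share of that drop: 4.8/8 × 27 = 16.20.
Net gain = 27 − 16.20 = 10.80. The private return per contributed unit (0.6000) is below 1, so free-riding is indeed the best response regardless of what the others do.

10.80 dollars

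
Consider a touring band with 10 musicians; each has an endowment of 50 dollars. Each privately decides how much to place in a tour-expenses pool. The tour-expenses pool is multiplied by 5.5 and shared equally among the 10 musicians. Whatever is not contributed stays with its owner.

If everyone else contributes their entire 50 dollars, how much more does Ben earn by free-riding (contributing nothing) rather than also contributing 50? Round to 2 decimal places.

22.50 dollars

Switching from a contribution of 50 to 0 lets Ben keep an extra 50 dollars, but lowers the tour-expenses pool by 50, which costs Ben their own share of that drop: 5.5/10 × 50 = 27.50.
Net gain = 50 − 27.50 = 22.50. The private return per contributed unit (0.5500) is below 1, so free-riding is indeed the best response regardless of what the others do.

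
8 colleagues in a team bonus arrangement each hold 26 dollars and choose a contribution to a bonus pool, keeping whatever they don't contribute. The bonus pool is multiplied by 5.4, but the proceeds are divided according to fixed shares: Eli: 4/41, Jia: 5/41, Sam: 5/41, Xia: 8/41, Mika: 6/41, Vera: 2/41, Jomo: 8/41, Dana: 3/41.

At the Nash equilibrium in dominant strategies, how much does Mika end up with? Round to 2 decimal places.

67.09 dollars

For player j, contributing a unit is worthwhile iff 5.4 × (j's share) ≥ 1, i.e. iff j's share is at least 0.1852.
Xia and Jomo are above the threshold, contributing 26 each; the remaining 6 contribute 0. Total contributed: 52.
Mika keeps 26 and receives 5.4 × 52 × 6/41 = 41.09 from the bonus pool, for a payoff of 67.09.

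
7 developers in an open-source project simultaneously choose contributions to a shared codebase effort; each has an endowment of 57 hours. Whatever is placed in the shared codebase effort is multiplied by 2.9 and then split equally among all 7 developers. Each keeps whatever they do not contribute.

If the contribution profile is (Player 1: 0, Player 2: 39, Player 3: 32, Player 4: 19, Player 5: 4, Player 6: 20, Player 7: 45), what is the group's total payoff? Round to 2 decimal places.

Total contributed: 0 + 39 + 32 + 19 + 4 + 20 + 45 = 159; total kept: 7 × 57 − 159 = 240.
The shared codebase effort pays out 2.9 × 159 = 461.10 in aggregate.
Group total = 240 + 461.10 = 701.10.

701.10 hours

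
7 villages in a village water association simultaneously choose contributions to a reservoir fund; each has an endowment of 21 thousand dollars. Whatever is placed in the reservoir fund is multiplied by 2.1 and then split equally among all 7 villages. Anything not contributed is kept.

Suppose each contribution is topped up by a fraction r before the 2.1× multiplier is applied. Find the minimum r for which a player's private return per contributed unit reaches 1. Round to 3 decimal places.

With matching at rate r, one contributed unit becomes (1 + r) in the reservoir fund and returns 2.1 × (1 + r) / 7 to the contributor.
Setting this equal to 1: 1 + r = 7/2.1 = 3.3333.
So the minimum matching rate is r = 3.3333 − 1 = 2.333.

2.333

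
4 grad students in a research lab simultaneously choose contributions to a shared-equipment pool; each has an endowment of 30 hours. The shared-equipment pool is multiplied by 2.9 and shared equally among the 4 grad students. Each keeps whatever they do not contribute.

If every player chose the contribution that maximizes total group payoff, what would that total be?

Each contributed unit returns 2.900 to the group as a whole (0.7250 to each of 4 players), which exceeds 1, so the social optimum is full contribution: group total = 2.900 × 120 = 348.00.

348.00 hours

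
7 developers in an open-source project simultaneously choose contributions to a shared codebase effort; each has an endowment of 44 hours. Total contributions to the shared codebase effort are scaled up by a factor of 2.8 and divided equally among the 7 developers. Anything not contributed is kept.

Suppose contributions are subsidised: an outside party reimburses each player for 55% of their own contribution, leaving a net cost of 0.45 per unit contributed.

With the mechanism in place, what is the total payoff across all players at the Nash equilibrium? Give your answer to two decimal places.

With the mechanism, a contributed unit returns (2.8/7) / 0.45 = 0.8889 per unit of net cost — still below 1 — so contributing 0 remains dominant for every player.
Everyone keeps their endowment and the group total is 7 × 44 = 308.

308.00 hours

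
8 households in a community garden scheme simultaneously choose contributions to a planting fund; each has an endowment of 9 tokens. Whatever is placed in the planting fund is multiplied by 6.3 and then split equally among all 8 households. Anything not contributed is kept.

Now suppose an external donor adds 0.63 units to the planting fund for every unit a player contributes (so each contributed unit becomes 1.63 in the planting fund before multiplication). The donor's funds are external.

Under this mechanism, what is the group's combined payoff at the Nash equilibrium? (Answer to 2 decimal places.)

739.37 tokens

Under the mechanism each unit contributed yields 6.3 × 1.63 / 8 = 1.2836 back to its contributor per unit of net cost, which exceeds 1, making full contribution the dominant choice for everyone.
At the Nash equilibrium everyone contributes 9. Group total payoff = 6.3 × 1.63 × 72 = 739.37.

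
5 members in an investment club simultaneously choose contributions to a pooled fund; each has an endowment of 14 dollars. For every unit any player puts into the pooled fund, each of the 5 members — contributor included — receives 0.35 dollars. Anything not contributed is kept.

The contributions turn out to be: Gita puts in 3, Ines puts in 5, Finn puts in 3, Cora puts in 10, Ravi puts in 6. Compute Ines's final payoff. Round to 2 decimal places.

18.45 dollars

Total contributed: 3 + 5 + 3 + 10 + 6 = 27.
Each receives 0.35 × 27 = 9.45 from the pooled fund.
Ines keeps 14 − 5 = 9, so Ines's payoff is 9 + 9.45 = 18.45.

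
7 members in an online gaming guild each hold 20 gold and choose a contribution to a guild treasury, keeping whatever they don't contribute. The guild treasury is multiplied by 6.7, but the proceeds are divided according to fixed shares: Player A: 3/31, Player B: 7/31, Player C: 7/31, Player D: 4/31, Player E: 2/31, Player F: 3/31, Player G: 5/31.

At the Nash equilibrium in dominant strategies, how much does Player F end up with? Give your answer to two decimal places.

For player j, contributing a unit is worthwhile iff 6.7 × (j's share) ≥ 1, i.e. iff j's share is at least 0.1493.
Player B, Player C and Player G clear that bar, contributing 20 each; the remaining 4 contribute 0. Total contributed: 60.
Player F keeps 20 and receives 6.7 × 60 × 3/31 = 38.90 from the guild treasury, for a payoff of 58.90.

58.90 gold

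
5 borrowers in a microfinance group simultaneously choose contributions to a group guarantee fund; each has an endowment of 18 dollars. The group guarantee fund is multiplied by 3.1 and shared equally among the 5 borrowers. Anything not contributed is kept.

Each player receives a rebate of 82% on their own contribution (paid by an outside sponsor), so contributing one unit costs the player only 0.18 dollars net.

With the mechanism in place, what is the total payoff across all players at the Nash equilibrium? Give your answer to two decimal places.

With the mechanism, a contributed unit returns (3.1/5) / 0.18 = 3.4444 per unit of net cost to the contributor — now above 1 — so contributing fully is weakly dominant for every player.
So the Nash equilibrium is full contribution by all 5; the group earns 5 × (18 × 0.82 + 3.1 × 18) = 352.80.

352.80 dollars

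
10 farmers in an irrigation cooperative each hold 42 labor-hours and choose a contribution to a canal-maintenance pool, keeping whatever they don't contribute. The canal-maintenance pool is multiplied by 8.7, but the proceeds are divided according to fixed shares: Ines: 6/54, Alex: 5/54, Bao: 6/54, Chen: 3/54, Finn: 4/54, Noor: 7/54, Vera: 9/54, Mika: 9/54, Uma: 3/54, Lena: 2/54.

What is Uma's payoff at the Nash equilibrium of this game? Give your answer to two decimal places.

102.90 labor-hours

A player with share s gets back 8.7·s per unit contributed, so full contribution is dominant for anyone with s > 1/8.7 = 0.1149 and zero contribution is dominant for anyone below.
The shares above 0.1149 belong to Noor, Vera and Mika, contributing 42 each; the remaining 7 contribute 0. Total contributed: 126.
Uma keeps 42 and receives 8.7 × 126 × 3/54 = 60.90 from the canal-maintenance pool, for a payoff of 102.90.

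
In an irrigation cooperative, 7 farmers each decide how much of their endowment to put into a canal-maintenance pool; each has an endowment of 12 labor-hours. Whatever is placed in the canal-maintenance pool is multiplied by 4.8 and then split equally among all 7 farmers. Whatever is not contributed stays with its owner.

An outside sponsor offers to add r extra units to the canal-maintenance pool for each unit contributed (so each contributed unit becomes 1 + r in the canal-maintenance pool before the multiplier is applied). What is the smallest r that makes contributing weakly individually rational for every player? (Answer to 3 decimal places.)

With matching at rate r, one contributed unit becomes (1 + r) in the canal-maintenance pool and returns 4.8 × (1 + r) / 7 to the contributor.
Setting this equal to 1: 1 + r = 7/4.8 = 1.4583.
So the minimum matching rate is r = 1.4583 − 1 = 0.458.

0.458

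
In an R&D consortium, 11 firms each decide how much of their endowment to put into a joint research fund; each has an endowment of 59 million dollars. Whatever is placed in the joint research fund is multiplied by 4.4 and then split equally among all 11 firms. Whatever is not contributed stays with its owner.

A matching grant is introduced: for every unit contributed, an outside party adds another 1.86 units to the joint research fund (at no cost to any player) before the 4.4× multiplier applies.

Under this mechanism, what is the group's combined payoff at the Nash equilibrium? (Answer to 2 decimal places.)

8167.02 million dollars

The effective private return per unit is now 4.4 × 2.86 / 11 = 1.1440 > 1, so every player's dominant strategy flips to full contribution.
At the Nash equilibrium everyone contributes 59. Group total payoff = 4.4 × 2.86 × 649 = 8167.02.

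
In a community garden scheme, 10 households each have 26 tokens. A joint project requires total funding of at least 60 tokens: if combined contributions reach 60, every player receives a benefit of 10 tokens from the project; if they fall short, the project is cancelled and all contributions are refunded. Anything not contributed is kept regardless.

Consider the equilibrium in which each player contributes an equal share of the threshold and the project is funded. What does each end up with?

30 tokens

Equal share of the threshold: 60/10 = 6.
At this profile no one gains by cutting their contribution: any cut drops the total below 60, the project is cancelled, contributions are refunded, and the deviator ends with 26, which is less than 26 − 6 + 10 = 30. Contributing more than 6 just wastes the excess. So contributing exactly 6 is a best response.
Each player's payoff: 26 − 6 + 10 = 30.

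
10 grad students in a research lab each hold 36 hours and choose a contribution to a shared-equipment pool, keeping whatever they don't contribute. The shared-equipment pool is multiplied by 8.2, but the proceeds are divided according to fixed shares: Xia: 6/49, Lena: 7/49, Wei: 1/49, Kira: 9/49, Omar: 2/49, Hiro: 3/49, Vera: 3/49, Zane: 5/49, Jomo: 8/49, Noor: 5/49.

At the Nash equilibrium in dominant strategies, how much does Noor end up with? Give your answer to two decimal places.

A player with share s gets back 8.2·s per unit contributed, so full contribution is dominant for anyone with s > 1/8.2 = 0.1220 and zero contribution is dominant for anyone below.
Xia, Lena, Kira and Jomo are above the threshold, contributing 36 each; the remaining 6 contribute 0. Total contributed: 144.
Noor keeps 36 and receives 8.2 × 144 × 5/49 = 120.49 from the shared-equipment pool, for a payoff of 156.49.

156.49 hours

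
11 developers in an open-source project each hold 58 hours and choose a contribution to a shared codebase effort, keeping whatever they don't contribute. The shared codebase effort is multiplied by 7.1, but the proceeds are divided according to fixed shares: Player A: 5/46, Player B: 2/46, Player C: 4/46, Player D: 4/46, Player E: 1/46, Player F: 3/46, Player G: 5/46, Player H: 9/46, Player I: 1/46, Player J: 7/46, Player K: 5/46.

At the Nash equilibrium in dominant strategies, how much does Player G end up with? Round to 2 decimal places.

147.52 hours

A player with share s gets back 7.1·s per unit contributed, so full contribution is dominant for anyone with s > 1/7.1 = 0.1408 and zero contribution is dominant for anyone below.
Player H and Player J clear that bar, contributing 58 each; the remaining 9 contribute 0. Total contributed: 116.
Player G keeps 58 and receives 7.1 × 116 × 5/46 = 89.52 from the shared codebase effort, for a payoff of 147.52.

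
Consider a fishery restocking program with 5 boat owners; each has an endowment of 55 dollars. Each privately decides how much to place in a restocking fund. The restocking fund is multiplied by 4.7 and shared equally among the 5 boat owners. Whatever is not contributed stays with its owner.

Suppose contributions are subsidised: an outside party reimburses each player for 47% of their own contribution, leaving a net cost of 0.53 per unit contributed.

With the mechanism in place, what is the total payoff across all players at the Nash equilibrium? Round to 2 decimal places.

1421.75 dollars

Under the mechanism each unit contributed yields (4.7/5) / 0.53 = 1.7736 back to its contributor per unit of net cost, which exceeds 1, making full contribution the dominant choice for everyone.
So the Nash equilibrium is full contribution by all 5; the group earns 5 × (55 × 0.47 + 4.7 × 55) = 1421.75.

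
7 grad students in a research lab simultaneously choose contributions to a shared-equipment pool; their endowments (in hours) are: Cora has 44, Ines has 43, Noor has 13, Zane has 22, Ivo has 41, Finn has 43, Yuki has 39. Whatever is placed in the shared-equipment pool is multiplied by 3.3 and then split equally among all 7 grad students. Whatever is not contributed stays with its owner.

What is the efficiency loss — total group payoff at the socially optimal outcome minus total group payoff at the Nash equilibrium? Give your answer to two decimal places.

563.50 hours

The private return per contributed unit is 3.3/7 = 0.4714 < 1 for every player regardless of endowment, so the Nash equilibrium is zero contribution and the group total is Σ E_j = 44 + 43 + 13 + 22 + 41 + 43 + 39 = 245.
Each contributed unit returns 3.300 to the group, so the social optimum is full contribution by everyone: group total = 3.300 × 245 = 808.50.
Efficiency loss = (3.300 − 1) × 245 = 563.50.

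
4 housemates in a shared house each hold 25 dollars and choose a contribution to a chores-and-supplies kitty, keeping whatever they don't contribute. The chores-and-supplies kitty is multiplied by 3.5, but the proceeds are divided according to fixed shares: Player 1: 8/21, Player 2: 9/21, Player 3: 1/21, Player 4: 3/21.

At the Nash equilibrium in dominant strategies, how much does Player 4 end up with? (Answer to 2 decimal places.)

For player j, contributing a unit is worthwhile iff 3.5 × (j's share) ≥ 1, i.e. iff j's share is at least 0.2857.
Player 1 and Player 2 clear that bar, contributing 25 each; the remaining 2 contribute 0. Total contributed: 50.
Player 4 keeps 25 and receives 3.5 × 50 × 3/21 = 25.00 from the chores-and-supplies kitty, for a payoff of 50.00.

50.00 dollars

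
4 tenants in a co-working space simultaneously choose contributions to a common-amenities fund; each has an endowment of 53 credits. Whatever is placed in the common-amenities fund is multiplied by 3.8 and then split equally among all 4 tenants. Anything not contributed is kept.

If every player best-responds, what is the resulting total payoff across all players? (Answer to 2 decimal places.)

Each contributed unit returns 3.8/4 = 0.9500 to its contributor — below 1 — so contributing 0 is dominant for every player. At the Nash equilibrium everyone keeps their 53, and the group total is 4 × 53 = 212.

212.00 credits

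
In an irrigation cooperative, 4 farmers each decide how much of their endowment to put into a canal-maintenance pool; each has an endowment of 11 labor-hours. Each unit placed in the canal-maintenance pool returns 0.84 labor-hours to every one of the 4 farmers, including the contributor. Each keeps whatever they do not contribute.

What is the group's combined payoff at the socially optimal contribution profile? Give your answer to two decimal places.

147.84 labor-hours

Each contributed unit returns 3.360 to the group as a whole (0.84 to each of 4 players), which exceeds 1, so the social optimum is full contribution: group total = 3.360 × 44 = 147.84.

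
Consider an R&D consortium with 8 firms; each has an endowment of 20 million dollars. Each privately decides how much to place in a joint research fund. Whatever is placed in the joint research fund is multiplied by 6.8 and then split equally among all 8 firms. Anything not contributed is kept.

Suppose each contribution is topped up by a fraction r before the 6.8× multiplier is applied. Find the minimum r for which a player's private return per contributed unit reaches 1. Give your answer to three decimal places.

0.176

With matching at rate r, one contributed unit becomes (1 + r) in the joint research fund and returns 6.8 × (1 + r) / 8 to the contributor.
Setting this equal to 1: 1 + r = 8/6.8 = 1.1765.
So the minimum matching rate is r = 1.1765 − 1 = 0.176.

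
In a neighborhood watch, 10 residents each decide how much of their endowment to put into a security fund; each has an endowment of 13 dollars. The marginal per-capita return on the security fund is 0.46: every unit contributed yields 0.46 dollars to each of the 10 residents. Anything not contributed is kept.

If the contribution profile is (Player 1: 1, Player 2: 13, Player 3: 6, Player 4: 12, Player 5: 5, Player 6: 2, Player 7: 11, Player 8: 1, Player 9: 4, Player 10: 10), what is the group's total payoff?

364.00 dollars

Total contributed: 1 + 13 + 6 + 12 + 5 + 2 + 11 + 1 + 4 + 10 = 65; total kept: 10 × 13 − 65 = 65.
The security fund pays out 0.46 × 10 × 65 = 299.00 in aggregate.
Group total = 65 + 299.00 = 364.00.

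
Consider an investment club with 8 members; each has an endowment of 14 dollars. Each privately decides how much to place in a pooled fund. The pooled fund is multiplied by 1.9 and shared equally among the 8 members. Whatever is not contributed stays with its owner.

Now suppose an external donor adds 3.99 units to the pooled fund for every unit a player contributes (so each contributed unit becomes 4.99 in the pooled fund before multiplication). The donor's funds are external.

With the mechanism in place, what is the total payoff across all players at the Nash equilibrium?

1061.87 dollars

The effective private return per unit is now 1.9 × 4.99 / 8 = 1.1851 > 1, so every player's dominant strategy flips to full contribution.
At the Nash equilibrium everyone contributes 14. Group total payoff = 1.9 × 4.99 × 112 = 1061.87.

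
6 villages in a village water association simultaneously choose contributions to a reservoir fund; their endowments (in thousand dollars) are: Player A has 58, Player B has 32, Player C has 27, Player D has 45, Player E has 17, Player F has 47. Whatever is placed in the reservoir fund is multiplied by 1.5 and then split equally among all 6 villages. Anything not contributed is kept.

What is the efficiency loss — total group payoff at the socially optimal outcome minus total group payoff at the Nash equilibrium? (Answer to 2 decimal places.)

113.00 thousand dollars

The private return per contributed unit is 1.5/6 = 0.2500 < 1 for every player regardless of endowment, so the Nash equilibrium is zero contribution and the group total is Σ E_j = 58 + 32 + 27 + 45 + 17 + 47 = 226.
Each contributed unit returns 1.500 to the group, so the social optimum is full contribution by everyone: group total = 1.500 × 226 = 339.00.
Efficiency loss = (1.500 − 1) × 226 = 113.00.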